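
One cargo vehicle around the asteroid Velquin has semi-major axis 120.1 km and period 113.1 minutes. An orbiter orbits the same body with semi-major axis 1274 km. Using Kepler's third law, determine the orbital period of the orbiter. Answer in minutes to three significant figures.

Kepler's third law: T² ∝ a³, so T₂ = T₁ (a₂/a₁)^(3/2).
a₂/a₁ = 10.61, (a₂/a₁)^(3/2) = 34.55.
T₂ = 113.1 × 34.55 = 3908 minutes.

T₂ ≈ 3910 minutes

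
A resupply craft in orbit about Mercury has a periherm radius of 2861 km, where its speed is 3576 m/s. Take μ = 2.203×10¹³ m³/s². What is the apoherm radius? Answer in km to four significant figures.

apoherm radius ≈ 14000 km

r_p = 2.861×10⁶ m.
Specific energy ε = v²/2 − μ/r = -1.306×10⁶ J/kg, so a = −μ/(2ε) = 8.433×10⁶ m.
The apsides satisfy r_p + r_a = 2a, so the apoherm radius is 2a − r_p = 1.400×10⁷ m = 14004 km.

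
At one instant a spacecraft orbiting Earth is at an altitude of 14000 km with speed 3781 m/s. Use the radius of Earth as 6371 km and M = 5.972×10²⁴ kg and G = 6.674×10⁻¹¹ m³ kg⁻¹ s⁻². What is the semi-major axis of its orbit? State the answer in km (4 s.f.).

μ = GM = 6.674×10⁻¹¹ × 5.972×10²⁴ = 3.986×10¹⁴ m³/s².
r = 6371 + 14000 = 20371 km = 2.037×10⁷ m.
Vis-viva rearranged: 1/a = 2/r − v²/μ = 9.818×10⁻⁸ − 3.587×10⁻⁸ = 6.231×10⁻⁸ m⁻¹.
a = 1.605×10⁷ m = 16049 km.

a ≈ 16050 km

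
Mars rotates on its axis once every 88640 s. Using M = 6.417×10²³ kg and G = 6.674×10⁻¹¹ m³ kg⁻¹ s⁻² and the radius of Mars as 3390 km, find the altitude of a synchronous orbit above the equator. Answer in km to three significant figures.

h_sync ≈ 17000 km

μ = GM = 6.674×10⁻¹¹ × 6.417×10²³ = 4.283×10¹³ m³/s².
A synchronous orbit has period T, so by Kepler's third law a = (μT²/4π²)^(1/3).
μT²/4π² = 4.283×10¹³ × (8.864×10⁴)² / 39.48 = 8.524×10²¹ m³.
a = 2.043×10⁷ m = 20427 km.
Altitude h = a − R = 20427 − 3390 = 17037 km.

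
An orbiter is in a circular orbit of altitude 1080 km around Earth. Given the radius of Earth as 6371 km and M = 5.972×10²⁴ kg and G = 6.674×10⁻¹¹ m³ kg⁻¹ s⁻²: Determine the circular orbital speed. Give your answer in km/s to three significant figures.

μ = GM = 6.674×10⁻¹¹ × 5.972×10²⁴ = 3.986×10¹⁴ m³/s².
r = 6371 + 1080 = 7451.0 km = 7.4510×10⁶ m.
For a circular orbit v = √(μ/r) = √(3.986×10¹⁴ / 7.451×10⁶) = √(5.349×10⁷) = 7314 m/s.
That is 7.314 km/s.

v ≈ 7.31 km/s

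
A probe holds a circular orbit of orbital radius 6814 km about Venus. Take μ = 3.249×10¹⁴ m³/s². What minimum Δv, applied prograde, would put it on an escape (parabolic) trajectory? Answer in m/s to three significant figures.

Δv ≈ 2860 m/s

r = 6814 km = 6.814×10⁶ m.
Circular speed v_c = √(μ/r) = 6905 m/s.
Escape speed v_esc = √(2μ/r) = √2 × v_c = 9765 m/s.
Δv = v_esc − v_c = 2860 m/s.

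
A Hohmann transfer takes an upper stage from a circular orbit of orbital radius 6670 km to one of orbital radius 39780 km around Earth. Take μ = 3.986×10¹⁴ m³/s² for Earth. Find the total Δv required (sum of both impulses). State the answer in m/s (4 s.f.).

r₁ = 6670 km = 6.670×10⁶ m.
r₂ = 39780 km = 3.978×10⁷ m.
Transfer ellipse a_t = (r₁ + r₂)/2 = 2.322×10⁷ m.
At r₁: circular v_c1 = √(μ/r₁) = 7730 m/s; transfer-perigee v_p = √[μ(2/r₁ − 1/a_t)] = 10120 m/s.
Δv₁ = v_p − v_c1 = 2387 m/s.
At r₂: circular v_c2 = √(μ/r₂) = 3165 m/s; transfer-apogee v_a = √[μ(2/r₂ − 1/a_t)] = 1696 m/s.
Δv₂ = v_c2 − v_a = 1469 m/s.
Total Δv = Δv₁ + Δv₂ = 3856 m/s.

Δv_total ≈ 3856 m/s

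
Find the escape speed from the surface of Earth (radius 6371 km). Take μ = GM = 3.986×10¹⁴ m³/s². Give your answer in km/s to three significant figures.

v_esc ≈ 11.2 km/s

r = R = 6.371×10⁶ m.
Escape speed v_esc = √(2μ/r) = √(2 × 3.986×10¹⁴ / 6.371×10⁶) = √(1.251×10⁸) = 11190 m/s.
= 11.19 km/s.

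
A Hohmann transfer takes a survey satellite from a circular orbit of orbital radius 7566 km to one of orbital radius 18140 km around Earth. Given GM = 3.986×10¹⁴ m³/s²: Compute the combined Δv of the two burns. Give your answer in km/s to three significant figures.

Δv_total ≈ 2.46 km/s

r₁ = 7566 km = 7.566×10⁶ m.
r₂ = 18140 km = 1.814×10⁷ m.
Transfer ellipse a_t = (r₁ + r₂)/2 = 1.285×10⁷ m.
At r₁: circular v_c1 = √(μ/r₁) = 7258 m/s; transfer-perigee v_p = √[μ(2/r₁ − 1/a_t)] = 8623 m/s.
Δv₁ = v_p − v_c1 = 1365 m/s.
At r₂: circular v_c2 = √(μ/r₂) = 4688 m/s; transfer-apogee v_a = √[μ(2/r₂ − 1/a_t)] = 3597 m/s.
Δv₂ = v_c2 − v_a = 1091 m/s.
Total Δv = Δv₁ + Δv₂ = 2456 m/s = 2.456 km/s.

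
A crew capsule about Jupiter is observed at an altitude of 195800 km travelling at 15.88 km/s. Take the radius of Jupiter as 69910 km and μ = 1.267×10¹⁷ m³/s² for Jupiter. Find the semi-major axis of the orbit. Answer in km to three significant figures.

r = 69910 + 195800 = 2.6571×10⁵ km = 2.657×10⁸ m.
Vis-viva rearranged: 1/a = 2/r − v²/μ = 7.527×10⁻⁹ − 1.990×10⁻⁹ = 5.537×10⁻⁹ m⁻¹.
a = 1.806×10⁸ m = 1.8061×10⁵ km.

a ≈ 1.81×10⁵ km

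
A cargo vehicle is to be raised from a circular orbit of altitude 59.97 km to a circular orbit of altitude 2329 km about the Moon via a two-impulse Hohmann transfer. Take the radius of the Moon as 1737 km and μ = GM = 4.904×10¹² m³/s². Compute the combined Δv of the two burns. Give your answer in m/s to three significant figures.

Δv_total ≈ 532 m/s

r₁ = 1737 + 59.97 = 1797.0 km = 1.7970×10⁶ m.
r₂ = 1737 + 2329 = 4066.0 km = 4.0660×10⁶ m.
Transfer ellipse a_t = (r₁ + r₂)/2 = 2.931×10⁶ m.
At r₁: circular v_c1 = √(μ/r₁) = 1652 m/s; transfer-perilune v_p = √[μ(2/r₁ − 1/a_t)] = 1946 m/s.
Δv₁ = v_p − v_c1 = 293.6 m/s.
At r₂: circular v_c2 = √(μ/r₂) = 1098 m/s; transfer-apolune v_a = √[μ(2/r₂ − 1/a_t)] = 859.8 m/s.
Δv₂ = v_c2 − v_a = 238.4 m/s.
Total Δv = Δv₁ + Δv₂ = 532.0 m/s.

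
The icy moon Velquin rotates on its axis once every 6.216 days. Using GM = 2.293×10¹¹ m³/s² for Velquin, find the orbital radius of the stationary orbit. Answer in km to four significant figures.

T = 6.216 days = 5.371×10⁵ s.
A synchronous orbit has period T, so by Kepler's third law a = (μT²/4π²)^(1/3).
μT²/4π² = 2.293×10¹¹ × (5.371×10⁵)² / 39.48 = 1.675×10²¹ m³.
a = 1.188×10⁷ m = 11877 km.

r_sync ≈ 11880 km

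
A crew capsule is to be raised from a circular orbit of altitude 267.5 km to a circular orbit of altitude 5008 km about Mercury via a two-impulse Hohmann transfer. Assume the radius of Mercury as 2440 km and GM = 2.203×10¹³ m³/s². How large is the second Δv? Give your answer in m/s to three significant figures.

r₁ = 2440 + 267.5 = 2707.5 km = 2.7075×10⁶ m.
r₂ = 2440 + 5008 = 7448.0 km = 7.4480×10⁶ m.
Transfer ellipse a_t = (r₁ + r₂)/2 = 5.078×10⁶ m.
At r₁: circular v_c1 = √(μ/r₁) = 2852 m/s; transfer-periherm v_p = √[μ(2/r₁ − 1/a_t)] = 3455 m/s.
At r₂: circular v_c2 = √(μ/r₂) = 1720 m/s; transfer-apoherm v_a = √[μ(2/r₂ − 1/a_t)] = 1256 m/s.
Δv₂ = v_c2 − v_a = 464.0 m/s.

Δv ≈ 464 m/s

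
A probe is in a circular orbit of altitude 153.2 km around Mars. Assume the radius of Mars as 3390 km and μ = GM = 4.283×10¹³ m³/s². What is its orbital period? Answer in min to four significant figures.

r = 3390 + 153.2 = 3543.2 km = 3.5432×10⁶ m.
Kepler's third law: T = 2π√(r³/μ) = 2π√((3.543×10⁶)³ / 4.283×10¹³).
r³/μ = 1.039×10⁶ s², so T = 2π × 1.019×10³ = 6.403×10³ s.
Converting: 6.403×10³ s ÷ 60.00 = 106.7 min.

T ≈ 106.7 min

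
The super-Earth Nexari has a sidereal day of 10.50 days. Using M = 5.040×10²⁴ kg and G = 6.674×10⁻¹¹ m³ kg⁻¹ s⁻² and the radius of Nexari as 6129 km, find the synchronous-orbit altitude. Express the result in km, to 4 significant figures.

μ = GM = 6.674×10⁻¹¹ × 5.040×10²⁴ = 3.364×10¹⁴ m³/s².
T = 10.50 days = 9.072×10⁵ s.
A synchronous orbit has period T, so by Kepler's third law a = (μT²/4π²)^(1/3).
μT²/4π² = 3.364×10¹⁴ × (9.072×10⁵)² / 39.48 = 7.012×10²⁴ m³.
a = 1.914×10⁸ m = 1.9141×10⁵ km.
Altitude h = a − R = 1.9141×10⁵ − 6129 = 1.8528×10⁵ km.

h_sync ≈ 1.853×10⁵ km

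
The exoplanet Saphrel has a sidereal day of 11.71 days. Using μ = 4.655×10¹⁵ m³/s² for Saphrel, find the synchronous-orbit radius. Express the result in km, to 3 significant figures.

T = 11.71 days = 1.012×10⁶ s.
A synchronous orbit has period T, so by Kepler's third law a = (μT²/4π²)^(1/3).
μT²/4π² = 4.655×10¹⁵ × (1.012×10⁶)² / 39.48 = 1.207×10²⁶ m³.
a = 4.942×10⁸ m = 4.9420×10⁵ km.

r_sync ≈ 4.94×10⁵ km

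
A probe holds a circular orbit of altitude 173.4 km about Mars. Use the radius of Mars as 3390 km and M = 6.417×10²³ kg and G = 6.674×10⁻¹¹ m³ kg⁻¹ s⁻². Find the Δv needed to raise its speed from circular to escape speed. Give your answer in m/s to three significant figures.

Δv ≈ 1440 m/s

μ = GM = 6.674×10⁻¹¹ × 6.417×10²³ = 4.283×10¹³ m³/s².
r = 3390 + 173.4 = 3563.4 km = 3.5634×10⁶ m.
Circular speed v_c = √(μ/r) = 3467 m/s.
Escape speed v_esc = √(2μ/r) = √2 × v_c = 4903 m/s.
Δv = v_esc − v_c = 1436 m/s.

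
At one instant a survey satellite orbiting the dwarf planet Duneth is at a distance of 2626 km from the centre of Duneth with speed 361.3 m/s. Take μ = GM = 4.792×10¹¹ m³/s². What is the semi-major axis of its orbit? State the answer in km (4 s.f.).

a ≈ 2044 km

r = 2.626×10⁶ m.
Vis-viva rearranged: 1/a = 2/r − v²/μ = 7.616×10⁻⁷ − 2.724×10⁻⁷ = 4.892×10⁻⁷ m⁻¹.
a = 2.044×10⁶ m = 2044.1 km.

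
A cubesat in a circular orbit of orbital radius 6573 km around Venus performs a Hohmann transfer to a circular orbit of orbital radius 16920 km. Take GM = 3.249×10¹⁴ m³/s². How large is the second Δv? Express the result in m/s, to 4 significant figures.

r₁ = 6573 km = 6.573×10⁶ m.
r₂ = 16920 km = 1.692×10⁷ m.
Transfer ellipse a_t = (r₁ + r₂)/2 = 1.175×10⁷ m.
At r₁: circular v_c1 = √(μ/r₁) = 7031 m/s; transfer-periapsis v_p = √[μ(2/r₁ − 1/a_t)] = 8438 m/s.
At r₂: circular v_c2 = √(μ/r₂) = 4382 m/s; transfer-apoapsis v_a = √[μ(2/r₂ − 1/a_t)] = 3278 m/s.
Δv₂ = v_c2 − v_a = 1104 m/s.

Δv ≈ 1104 m/s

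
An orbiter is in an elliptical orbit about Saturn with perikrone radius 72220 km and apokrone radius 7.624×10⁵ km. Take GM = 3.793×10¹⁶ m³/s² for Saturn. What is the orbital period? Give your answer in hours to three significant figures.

Semi-major axis a = (r_p + r_a)/2 = (72220 + 7.6240×10⁵)/2 = 4.1731×10⁵ km = 4.173×10⁸ m.
By Kepler's third law T = 2π√(a³/μ) = 2π × 4.377×10⁴ = 2.750×10⁵ s.
= 76.40 hours.

T ≈ 76.4 hours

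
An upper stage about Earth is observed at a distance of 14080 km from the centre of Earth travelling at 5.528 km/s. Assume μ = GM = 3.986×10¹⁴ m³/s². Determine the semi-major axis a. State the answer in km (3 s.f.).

r = 1.408×10⁷ m.
Vis-viva rearranged: 1/a = 2/r − v²/μ = 1.420×10⁻⁷ − 7.667×10⁻⁸ = 6.538×10⁻⁸ m⁻¹.
a = 1.530×10⁷ m = 15295 km.

a ≈ 15300 km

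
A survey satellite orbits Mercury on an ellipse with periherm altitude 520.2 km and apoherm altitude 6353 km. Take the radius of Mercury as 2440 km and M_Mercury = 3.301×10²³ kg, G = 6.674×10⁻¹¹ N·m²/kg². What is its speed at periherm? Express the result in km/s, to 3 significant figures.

v ≈ 3.34 km/s

μ = GM = 6.674×10⁻¹¹ × 3.301×10²³ = 2.203×10¹³ m³/s².
r_p = 2440 + 520.2 = 2960.2 km = 2.9602×10⁶ m.
r_a = 2440 + 6353 = 8793.0 km = 8.7930×10⁶ m.
Semi-major axis a = (r_p + r_a)/2 = 5876.6 km = 5.877×10⁶ m.
Vis-viva: v² = μ(2/r − 1/a) = 2.203×10¹³ × (6.756×10⁻⁷ − 1.702×10⁻⁷) = 1.114×10⁷ m²/s².
v = 3337 m/s = 3.337 km/s.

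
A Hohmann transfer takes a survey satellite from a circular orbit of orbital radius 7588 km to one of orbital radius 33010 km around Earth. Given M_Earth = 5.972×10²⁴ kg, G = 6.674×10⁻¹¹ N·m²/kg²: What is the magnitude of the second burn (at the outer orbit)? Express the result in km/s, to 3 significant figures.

Δv ≈ 1.35 km/s

μ = GM = 6.674×10⁻¹¹ × 5.972×10²⁴ = 3.986×10¹⁴ m³/s².
r₁ = 7588 km = 7.588×10⁶ m.
r₂ = 33010 km = 3.301×10⁷ m.
Transfer ellipse a_t = (r₁ + r₂)/2 = 2.030×10⁷ m.
At r₁: circular v_c1 = √(μ/r₁) = 7248 m/s; transfer-perigee v_p = √[μ(2/r₁ − 1/a_t)] = 9242 m/s.
At r₂: circular v_c2 = √(μ/r₂) = 3475 m/s; transfer-apogee v_a = √[μ(2/r₂ − 1/a_t)] = 2124 m/s.
Δv₂ = v_c2 − v_a = 1350 m/s.
= 1.350 km/s.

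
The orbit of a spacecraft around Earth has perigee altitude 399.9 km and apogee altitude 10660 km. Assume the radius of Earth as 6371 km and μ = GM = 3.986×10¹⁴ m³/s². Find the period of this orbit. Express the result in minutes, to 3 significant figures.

r_p = 6371 + 399.9 = 6770.9 km = 6.7709×10⁶ m.
r_a = 6371 + 10660 = 17031 km = 1.7031×10⁷ m.
Semi-major axis a = (r_p + r_a)/2 = (6770.9 + 17031)/2 = 11901 km = 1.190×10⁷ m.
By Kepler's third law T = 2π√(a³/μ) = 2π × 2.056×10³ = 1.292×10⁴ s.
= 215.3 minutes.

T ≈ 215 minutes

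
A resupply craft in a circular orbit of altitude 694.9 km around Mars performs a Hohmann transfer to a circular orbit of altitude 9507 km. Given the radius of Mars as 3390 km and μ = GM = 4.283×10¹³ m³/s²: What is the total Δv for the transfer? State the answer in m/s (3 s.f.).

r₁ = 3390 + 694.9 = 4084.9 km = 4.0849×10⁶ m.
r₂ = 3390 + 9507 = 12897 km = 1.2897×10⁷ m.
Transfer ellipse a_t = (r₁ + r₂)/2 = 8.491×10⁶ m.
At r₁: circular v_c1 = √(μ/r₁) = 3238 m/s; transfer-periapsis v_p = √[μ(2/r₁ − 1/a_t)] = 3991 m/s.
Δv₁ = v_p − v_c1 = 752.7 m/s.
At r₂: circular v_c2 = √(μ/r₂) = 1822 m/s; transfer-apoapsis v_a = √[μ(2/r₂ − 1/a_t)] = 1264 m/s.
Δv₂ = v_c2 − v_a = 558.4 m/s.
Total Δv = Δv₁ + Δv₂ = 1311 m/s.

Δv_total ≈ 1310 m/s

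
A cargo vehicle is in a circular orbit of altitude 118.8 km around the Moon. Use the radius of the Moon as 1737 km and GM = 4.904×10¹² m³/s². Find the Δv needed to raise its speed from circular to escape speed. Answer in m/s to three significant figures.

Δv ≈ 673 m/s

r = 1737 + 118.8 = 1855.8 km = 1.8558×10⁶ m.
Circular speed v_c = √(μ/r) = 1626 m/s.
Escape speed v_esc = √(2μ/r) = √2 × v_c = 2299 m/s.
Δv = v_esc − v_c = 673.3 m/s.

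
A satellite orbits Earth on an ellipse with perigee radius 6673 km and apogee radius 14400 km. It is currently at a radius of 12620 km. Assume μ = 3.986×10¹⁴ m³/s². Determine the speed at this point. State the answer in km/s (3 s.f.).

v ≈ 5.03 km/s

Semi-major axis a = (r_p + r_a)/2 = 10536 km = 1.054×10⁷ m.
Vis-viva: v² = μ(2/r − 1/a) = 3.986×10¹⁴ × (1.585×10⁻⁷ − 9.491×10⁻⁸) = 2.534×10⁷ m²/s².
v = 5034 m/s = 5.034 km/s.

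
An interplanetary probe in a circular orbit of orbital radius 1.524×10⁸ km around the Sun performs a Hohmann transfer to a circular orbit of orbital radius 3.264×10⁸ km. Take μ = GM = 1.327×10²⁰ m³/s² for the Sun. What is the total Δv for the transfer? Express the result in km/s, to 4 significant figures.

r₁ = 1.524×10⁸ km = 1.524×10¹¹ m.
r₂ = 3.264×10⁸ km = 3.264×10¹¹ m.
Transfer ellipse a_t = (r₁ + r₂)/2 = 2.394×10¹¹ m.
At r₁: circular v_c1 = √(μ/r₁) = 29510 m/s; transfer-perihelion v_p = √[μ(2/r₁ − 1/a_t)] = 34460 m/s.
Δv₁ = v_p − v_c1 = 4947 m/s.
At r₂: circular v_c2 = √(μ/r₂) = 20160 m/s; transfer-aphelion v_a = √[μ(2/r₂ − 1/a_t)] = 16090 m/s.
Δv₂ = v_c2 − v_a = 4076 m/s.
Total Δv = Δv₁ + Δv₂ = 9023 m/s = 9.023 km/s.

Δv_total ≈ 9.023 km/s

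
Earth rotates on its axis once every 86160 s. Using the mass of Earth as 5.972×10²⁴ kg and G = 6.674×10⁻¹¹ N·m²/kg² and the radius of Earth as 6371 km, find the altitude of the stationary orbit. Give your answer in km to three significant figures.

h_sync ≈ 35800 km

μ = GM = 6.674×10⁻¹¹ × 5.972×10²⁴ = 3.986×10¹⁴ m³/s².
A synchronous orbit has period T, so by Kepler's third law a = (μT²/4π²)^(1/3).
μT²/4π² = 3.986×10¹⁴ × (8.616×10⁴)² / 39.48 = 7.495×10²² m³.
a = 4.216×10⁷ m = 42162 km.
Altitude h = a − R = 42162 − 6371 = 35791 km.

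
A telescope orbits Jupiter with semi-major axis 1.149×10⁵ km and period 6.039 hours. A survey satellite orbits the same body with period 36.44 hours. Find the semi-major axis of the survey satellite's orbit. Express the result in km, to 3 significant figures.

a₂ ≈ 3.81×10⁵ km

Kepler's third law: a³ ∝ T², so a₂ = a₁ (T₂/T₁)^(2/3).
T₂/T₁ = 6.034, (T₂/T₁)^(2/3) = 3.314.
a₂ = 1.149×10⁵ × 3.314 = 3.808×10⁵ km.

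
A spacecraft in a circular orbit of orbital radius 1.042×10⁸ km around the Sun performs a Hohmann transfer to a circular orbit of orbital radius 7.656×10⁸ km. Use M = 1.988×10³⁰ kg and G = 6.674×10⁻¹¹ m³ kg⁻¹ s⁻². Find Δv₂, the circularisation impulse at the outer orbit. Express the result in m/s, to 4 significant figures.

μ = GM = 6.674×10⁻¹¹ × 1.988×10³⁰ = 1.327×10²⁰ m³/s².
r₁ = 1.042×10⁸ km = 1.042×10¹¹ m.
r₂ = 7.656×10⁸ km = 7.656×10¹¹ m.
Transfer ellipse a_t = (r₁ + r₂)/2 = 4.349×10¹¹ m.
At r₁: circular v_c1 = √(μ/r₁) = 35680 m/s; transfer-perihelion v_p = √[μ(2/r₁ − 1/a_t)] = 47340 m/s.
At r₂: circular v_c2 = √(μ/r₂) = 13160 m/s; transfer-aphelion v_a = √[μ(2/r₂ − 1/a_t)] = 6444 m/s.
Δv₂ = v_c2 − v_a = 6721 m/s.

Δv ≈ 6721 m/s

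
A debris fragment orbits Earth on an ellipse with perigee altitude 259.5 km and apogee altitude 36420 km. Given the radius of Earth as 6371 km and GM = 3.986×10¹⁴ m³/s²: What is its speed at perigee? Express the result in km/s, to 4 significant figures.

v ≈ 10.20 km/s

r_p = 6371 + 259.5 = 6630.5 km = 6.6305×10⁶ m.
r_a = 6371 + 36420 = 42791 km = 4.2791×10⁷ m.
Semi-major axis a = (r_p + r_a)/2 = 24711 km = 2.471×10⁷ m.
Vis-viva: v² = μ(2/r − 1/a) = 3.986×10¹⁴ × (3.016×10⁻⁷ − 4.047×10⁻⁸) = 1.041×10⁸ m²/s².
v = 10200 m/s = 10.20 km/s.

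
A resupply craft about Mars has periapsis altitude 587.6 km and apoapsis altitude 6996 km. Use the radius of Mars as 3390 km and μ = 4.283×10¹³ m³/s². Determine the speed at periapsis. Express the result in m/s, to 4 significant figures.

r_p = 3390 + 587.6 = 3977.6 km = 3.9776×10⁶ m.
r_a = 3390 + 6996 = 10386 km = 1.0386×10⁷ m.
Semi-major axis a = (r_p + r_a)/2 = 7181.8 km = 7.182×10⁶ m.
Vis-viva: v² = μ(2/r − 1/a) = 4.283×10¹³ × (5.028×10⁻⁷ − 1.392×10⁻⁷) = 1.557×10⁷ m²/s².
v = 3946 m/s.

v ≈ 3946 m/s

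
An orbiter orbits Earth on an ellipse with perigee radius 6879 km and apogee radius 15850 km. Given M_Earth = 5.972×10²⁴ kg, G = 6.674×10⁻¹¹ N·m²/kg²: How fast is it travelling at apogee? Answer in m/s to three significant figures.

v ≈ 3900 m/s

μ = GM = 6.674×10⁻¹¹ × 5.972×10²⁴ = 3.986×10¹⁴ m³/s².
Semi-major axis a = (r_p + r_a)/2 = 11364 km = 1.136×10⁷ m.
Vis-viva: v² = μ(2/r − 1/a) = 3.986×10¹⁴ × (1.262×10⁻⁷ − 8.799×10⁻⁸) = 1.522×10⁷ m²/s².
v = 3901 m/s.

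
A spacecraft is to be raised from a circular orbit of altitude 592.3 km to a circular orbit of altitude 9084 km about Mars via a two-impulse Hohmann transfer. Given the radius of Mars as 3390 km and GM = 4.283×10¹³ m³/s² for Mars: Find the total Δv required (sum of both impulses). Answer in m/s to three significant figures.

Δv_total ≈ 1320 m/s

r₁ = 3390 + 592.3 = 3982.3 km = 3.9823×10⁶ m.
r₂ = 3390 + 9084 = 12474 km = 1.2474×10⁷ m.
Transfer ellipse a_t = (r₁ + r₂)/2 = 8.228×10⁶ m.
At r₁: circular v_c1 = √(μ/r₁) = 3279 m/s; transfer-periapsis v_p = √[μ(2/r₁ − 1/a_t)] = 4038 m/s.
Δv₁ = v_p − v_c1 = 758.4 m/s.
At r₂: circular v_c2 = √(μ/r₂) = 1853 m/s; transfer-apoapsis v_a = √[μ(2/r₂ − 1/a_t)] = 1289 m/s.
Δv₂ = v_c2 − v_a = 563.9 m/s.
Total Δv = Δv₁ + Δv₂ = 1322 m/s.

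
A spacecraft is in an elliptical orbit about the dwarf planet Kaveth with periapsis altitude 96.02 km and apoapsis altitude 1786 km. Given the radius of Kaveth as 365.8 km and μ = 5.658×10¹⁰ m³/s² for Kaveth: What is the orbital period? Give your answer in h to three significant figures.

r_p = 365.8 + 96.02 = 461.82 km = 4.6182×10⁵ m.
r_a = 365.8 + 1786 = 2151.8 km = 2.1518×10⁶ m.
Semi-major axis a = (r_p + r_a)/2 = (461.82 + 2151.8)/2 = 1306.8 km = 1.307×10⁶ m.
By Kepler's third law T = 2π√(a³/μ) = 2π × 6.280×10³ = 3.946×10⁴ s.
= 10.96 h.

T ≈ 11.0 h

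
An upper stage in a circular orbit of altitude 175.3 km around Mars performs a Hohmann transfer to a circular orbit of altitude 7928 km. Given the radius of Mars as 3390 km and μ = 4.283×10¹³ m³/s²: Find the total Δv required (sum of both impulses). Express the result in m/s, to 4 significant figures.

Δv_total ≈ 1407 m/s

r₁ = 3390 + 175.3 = 3565.3 km = 3.5653×10⁶ m.
r₂ = 3390 + 7928 = 11318 km = 1.1318×10⁷ m.
Transfer ellipse a_t = (r₁ + r₂)/2 = 7.442×10⁶ m.
At r₁: circular v_c1 = √(μ/r₁) = 3466 m/s; transfer-periapsis v_p = √[μ(2/r₁ − 1/a_t)] = 4274 m/s.
Δv₁ = v_p − v_c1 = 808.4 m/s.
At r₂: circular v_c2 = √(μ/r₂) = 1945 m/s; transfer-apoapsis v_a = √[μ(2/r₂ − 1/a_t)] = 1346 m/s.
Δv₂ = v_c2 − v_a = 598.8 m/s.
Total Δv = Δv₁ + Δv₂ = 1407 m/s.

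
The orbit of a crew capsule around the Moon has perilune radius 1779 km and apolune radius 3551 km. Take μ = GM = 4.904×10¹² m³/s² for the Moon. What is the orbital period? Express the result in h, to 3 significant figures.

Semi-major axis a = (r_p + r_a)/2 = (1779.0 + 3551.0)/2 = 2665.0 km = 2.665×10⁶ m.
By Kepler's third law T = 2π√(a³/μ) = 2π × 1.965×10³ = 1.234×10⁴ s.
= 3.429 h.

T ≈ 3.43 h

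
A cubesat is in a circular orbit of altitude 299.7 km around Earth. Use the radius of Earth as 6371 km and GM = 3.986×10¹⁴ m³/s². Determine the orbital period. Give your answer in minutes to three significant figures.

T ≈ 90.4 minutes

r = 6371 + 299.7 = 6670.7 km = 6.6707×10⁶ m.
Kepler's third law: T = 2π√(r³/μ) = 2π√((6.671×10⁶)³ / 3.986×10¹⁴).
r³/μ = 7.447×10⁵ s², so T = 2π × 8.630×10² = 5.422×10³ s.
Converting: 5.422×10³ s ÷ 60.00 = 90.37 minutes.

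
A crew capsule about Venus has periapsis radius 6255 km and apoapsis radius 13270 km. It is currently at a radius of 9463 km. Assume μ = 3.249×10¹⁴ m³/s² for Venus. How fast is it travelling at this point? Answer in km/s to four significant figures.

Semi-major axis a = (r_p + r_a)/2 = 9762.5 km = 9.762×10⁶ m.
Vis-viva: v² = μ(2/r − 1/a) = 3.249×10¹⁴ × (2.113×10⁻⁷ − 1.024×10⁻⁷) = 3.539×10⁷ m²/s².
v = 5949 m/s = 5.949 km/s.

v ≈ 5.949 km/s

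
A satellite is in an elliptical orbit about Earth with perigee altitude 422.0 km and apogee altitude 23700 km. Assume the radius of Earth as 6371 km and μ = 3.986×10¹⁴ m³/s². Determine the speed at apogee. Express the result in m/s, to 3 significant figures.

v ≈ 2210 m/s

r_p = 6371 + 422.0 = 6793.0 km = 6.7930×10⁶ m.
r_a = 6371 + 23700 = 30071 km = 3.0071×10⁷ m.
Semi-major axis a = (r_p + r_a)/2 = 18432 km = 1.843×10⁷ m.
Vis-viva: v² = μ(2/r − 1/a) = 3.986×10¹⁴ × (6.651×10⁻⁸ − 5.425×10⁻⁸) = 4.885×10⁶ m²/s².
v = 2210 m/s.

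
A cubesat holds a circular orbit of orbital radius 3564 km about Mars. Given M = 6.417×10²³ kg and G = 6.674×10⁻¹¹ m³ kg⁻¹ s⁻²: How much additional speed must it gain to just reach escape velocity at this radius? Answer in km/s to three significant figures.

Δv ≈ 1.44 km/s

μ = GM = 6.674×10⁻¹¹ × 6.417×10²³ = 4.283×10¹³ m³/s².
r = 3564 km = 3.564×10⁶ m.
Circular speed v_c = √(μ/r) = 3466 m/s.
Escape speed v_esc = √(2μ/r) = √2 × v_c = 4902 m/s.
Δv = v_esc − v_c = 1436 m/s = 1.436 km/s.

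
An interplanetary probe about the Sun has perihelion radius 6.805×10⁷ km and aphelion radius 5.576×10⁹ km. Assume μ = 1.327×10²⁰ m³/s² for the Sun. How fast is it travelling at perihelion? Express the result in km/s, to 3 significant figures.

Semi-major axis a = (r_p + r_a)/2 = 2.8220×10⁹ km = 2.822×10¹² m.
Vis-viva: v² = μ(2/r − 1/a) = 1.327×10²⁰ × (2.939×10⁻¹¹ − 3.544×10⁻¹³) = 3.853×10⁹ m²/s².
v = 62070 m/s = 62.07 km/s.

v ≈ 62.1 km/s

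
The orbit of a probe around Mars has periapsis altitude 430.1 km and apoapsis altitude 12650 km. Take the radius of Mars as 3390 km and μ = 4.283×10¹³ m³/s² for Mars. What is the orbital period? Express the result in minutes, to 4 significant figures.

T ≈ 500.7 minutes

r_p = 3390 + 430.1 = 3820.1 km = 3.8201×10⁶ m.
r_a = 3390 + 12650 = 16040 km = 1.6040×10⁷ m.
Semi-major axis a = (r_p + r_a)/2 = (3820.1 + 16040)/2 = 9930.0 km = 9.930×10⁶ m.
By Kepler's third law T = 2π√(a³/μ) = 2π × 4.781×10³ = 3.004×10⁴ s.
= 500.7 minutes.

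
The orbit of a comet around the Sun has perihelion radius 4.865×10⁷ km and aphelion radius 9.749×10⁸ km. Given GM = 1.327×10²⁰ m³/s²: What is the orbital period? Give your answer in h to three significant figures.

Semi-major axis a = (r_p + r_a)/2 = (4.8650×10⁷ + 9.7490×10⁸)/2 = 5.1178×10⁸ km = 5.118×10¹¹ m.
By Kepler's third law T = 2π√(a³/μ) = 2π × 3.178×10⁷ = 1.997×10⁸ s.
= 55470 h.

T ≈ 55500 h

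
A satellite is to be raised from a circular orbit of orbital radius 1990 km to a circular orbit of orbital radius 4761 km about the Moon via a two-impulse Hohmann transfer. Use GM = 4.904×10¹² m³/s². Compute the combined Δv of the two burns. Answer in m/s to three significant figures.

Δv_total ≈ 530 m/s

r₁ = 1990 km = 1.990×10⁶ m.
r₂ = 4761 km = 4.761×10⁶ m.
Transfer ellipse a_t = (r₁ + r₂)/2 = 3.376×10⁶ m.
At r₁: circular v_c1 = √(μ/r₁) = 1570 m/s; transfer-perilune v_p = √[μ(2/r₁ − 1/a_t)] = 1864 m/s.
Δv₁ = v_p − v_c1 = 294.5 m/s.
At r₂: circular v_c2 = √(μ/r₂) = 1015 m/s; transfer-apolune v_a = √[μ(2/r₂ − 1/a_t)] = 779.3 m/s.
Δv₂ = v_c2 − v_a = 235.6 m/s.
Total Δv = Δv₁ + Δv₂ = 530.2 m/s.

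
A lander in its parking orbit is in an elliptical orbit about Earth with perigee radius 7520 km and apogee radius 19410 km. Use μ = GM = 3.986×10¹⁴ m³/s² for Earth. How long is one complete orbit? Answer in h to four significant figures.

Semi-major axis a = (r_p + r_a)/2 = (7520.0 + 19410)/2 = 13465 km = 1.346×10⁷ m.
By Kepler's third law T = 2π√(a³/μ) = 2π × 2.475×10³ = 1.555×10⁴ s.
= 4.319 h.

T ≈ 4.319 h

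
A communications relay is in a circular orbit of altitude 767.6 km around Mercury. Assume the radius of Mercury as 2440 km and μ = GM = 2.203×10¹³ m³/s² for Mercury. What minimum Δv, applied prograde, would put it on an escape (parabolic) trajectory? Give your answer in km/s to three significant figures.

r = 2440 + 767.6 = 3207.6 km = 3.2076×10⁶ m.
Circular speed v_c = √(μ/r) = 2621 m/s.
Escape speed v_esc = √(2μ/r) = √2 × v_c = 3706 m/s.
Δv = v_esc − v_c = 1086 m/s = 1.086 km/s.

Δv ≈ 1.09 km/s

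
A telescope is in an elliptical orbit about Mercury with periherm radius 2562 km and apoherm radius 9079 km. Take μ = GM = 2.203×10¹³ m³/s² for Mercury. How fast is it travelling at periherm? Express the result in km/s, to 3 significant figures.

v ≈ 3.66 km/s

Semi-major axis a = (r_p + r_a)/2 = 5820.5 km = 5.820×10⁶ m.
Vis-viva: v² = μ(2/r − 1/a) = 2.203×10¹³ × (7.806×10⁻⁷ − 1.718×10⁻⁷) = 1.341×10⁷ m²/s².
v = 3662 m/s = 3.662 km/s.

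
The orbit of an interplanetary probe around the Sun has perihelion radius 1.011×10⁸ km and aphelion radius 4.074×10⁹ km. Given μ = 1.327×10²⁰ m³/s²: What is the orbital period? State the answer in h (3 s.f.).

Semi-major axis a = (r_p + r_a)/2 = (1.0110×10⁸ + 4.0740×10⁹)/2 = 2.0876×10⁹ km = 2.088×10¹² m.
By Kepler's third law T = 2π√(a³/μ) = 2π × 2.618×10⁸ = 1.645×10⁹ s.
= 4.570×10⁵ h.

T ≈ 457000 h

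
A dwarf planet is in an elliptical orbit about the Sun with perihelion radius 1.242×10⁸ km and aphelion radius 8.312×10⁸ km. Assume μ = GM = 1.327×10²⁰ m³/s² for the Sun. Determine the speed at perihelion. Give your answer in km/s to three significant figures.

Semi-major axis a = (r_p + r_a)/2 = 4.7770×10⁸ km = 4.777×10¹¹ m.
Vis-viva: v² = μ(2/r − 1/a) = 1.327×10²⁰ × (1.610×10⁻¹¹ − 2.093×10⁻¹²) = 1.859×10⁹ m²/s².
v = 43120 m/s = 43.12 km/s.

v ≈ 43.1 km/s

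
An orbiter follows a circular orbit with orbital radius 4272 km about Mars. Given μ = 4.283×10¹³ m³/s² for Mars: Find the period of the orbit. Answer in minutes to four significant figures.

T ≈ 141.3 minutes

r = 4272 km = 4.272×10⁶ m.
Kepler's third law: T = 2π√(r³/μ) = 2π√((4.272×10⁶)³ / 4.283×10¹³).
r³/μ = 1.820×10⁶ s², so T = 2π × 1.349×10³ = 8.477×10³ s.
Converting: 8.477×10³ s ÷ 60.00 = 141.3 minutes.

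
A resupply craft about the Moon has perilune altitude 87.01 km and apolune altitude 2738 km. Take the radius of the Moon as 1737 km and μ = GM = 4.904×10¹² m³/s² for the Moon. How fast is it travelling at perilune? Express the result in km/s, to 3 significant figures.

v ≈ 1.95 km/s

r_p = 1737 + 87.01 = 1824.0 km = 1.8240×10⁶ m.
r_a = 1737 + 2738 = 4475.0 km = 4.4750×10⁶ m.
Semi-major axis a = (r_p + r_a)/2 = 3149.5 km = 3.150×10⁶ m.
Vis-viva: v² = μ(2/r − 1/a) = 4.904×10¹² × (1.096×10⁻⁶ − 3.175×10⁻⁷) = 3.820×10⁶ m²/s².
v = 1955 m/s = 1.955 km/s.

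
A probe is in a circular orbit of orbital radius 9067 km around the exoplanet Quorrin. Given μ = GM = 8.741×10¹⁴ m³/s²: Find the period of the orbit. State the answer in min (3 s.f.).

T ≈ 96.7 min

r = 9067 km = 9.067×10⁶ m.
Kepler's third law: T = 2π√(r³/μ) = 2π√((9.067×10⁶)³ / 8.741×10¹⁴).
r³/μ = 8.528×10⁵ s², so T = 2π × 9.235×10² = 5.802×10³ s.
Converting: 5.802×10³ s ÷ 60.00 = 96.70 min.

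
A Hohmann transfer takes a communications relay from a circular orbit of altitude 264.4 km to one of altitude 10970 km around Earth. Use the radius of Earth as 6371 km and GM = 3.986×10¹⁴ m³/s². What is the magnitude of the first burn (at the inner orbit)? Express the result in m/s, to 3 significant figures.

r₁ = 6371 + 264.4 = 6635.4 km = 6.6354×10⁶ m.
r₂ = 6371 + 10970 = 17341 km = 1.7341×10⁷ m.
Transfer ellipse a_t = (r₁ + r₂)/2 = 1.199×10⁷ m.
At r₁: circular v_c1 = √(μ/r₁) = 7751 m/s; transfer-perigee v_p = √[μ(2/r₁ − 1/a_t)] = 9322 m/s.
Δv₁ = v_p − v_c1 = 1571 m/s.

Δv ≈ 1570 m/s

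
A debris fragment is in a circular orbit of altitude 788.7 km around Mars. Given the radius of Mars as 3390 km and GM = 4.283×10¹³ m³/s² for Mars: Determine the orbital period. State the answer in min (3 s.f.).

r = 3390 + 788.7 = 4178.7 km = 4.1787×10⁶ m.
Kepler's third law: T = 2π√(r³/μ) = 2π√((4.179×10⁶)³ / 4.283×10¹³).
r³/μ = 1.704×10⁶ s², so T = 2π × 1.305×10³ = 8.201×10³ s.
Converting: 8.201×10³ s ÷ 60.00 = 136.7 min.

T ≈ 137 min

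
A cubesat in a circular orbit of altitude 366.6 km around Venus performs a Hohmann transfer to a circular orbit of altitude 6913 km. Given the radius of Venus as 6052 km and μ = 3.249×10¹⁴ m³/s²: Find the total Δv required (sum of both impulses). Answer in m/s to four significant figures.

r₁ = 6052 + 366.6 = 6418.6 km = 6.4186×10⁶ m.
r₂ = 6052 + 6913 = 12965 km = 1.2965×10⁷ m.
Transfer ellipse a_t = (r₁ + r₂)/2 = 9.692×10⁶ m.
At r₁: circular v_c1 = √(μ/r₁) = 7115 m/s; transfer-periapsis v_p = √[μ(2/r₁ − 1/a_t)] = 8229 m/s.
Δv₁ = v_p − v_c1 = 1114 m/s.
At r₂: circular v_c2 = √(μ/r₂) = 5006 m/s; transfer-apoapsis v_a = √[μ(2/r₂ − 1/a_t)] = 4074 m/s.
Δv₂ = v_c2 − v_a = 932.1 m/s.
Total Δv = Δv₁ + Δv₂ = 2046 m/s.

Δv_total ≈ 2046 m/s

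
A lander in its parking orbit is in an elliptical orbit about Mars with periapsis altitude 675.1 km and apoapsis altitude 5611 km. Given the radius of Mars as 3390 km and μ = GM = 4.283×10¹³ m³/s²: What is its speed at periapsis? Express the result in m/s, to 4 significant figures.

v ≈ 3810 m/s

r_p = 3390 + 675.1 = 4065.1 km = 4.0651×10⁶ m.
r_a = 3390 + 5611 = 9001.0 km = 9.0010×10⁶ m.
Semi-major axis a = (r_p + r_a)/2 = 6533.1 km = 6.533×10⁶ m.
Vis-viva: v² = μ(2/r − 1/a) = 4.283×10¹³ × (4.920×10⁻⁷ − 1.531×10⁻⁷) = 1.452×10⁷ m²/s².
v = 3810 m/s.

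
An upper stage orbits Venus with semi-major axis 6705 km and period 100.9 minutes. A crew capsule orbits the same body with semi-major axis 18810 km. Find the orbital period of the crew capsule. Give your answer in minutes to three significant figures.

T₂ ≈ 474 minutes

Kepler's third law: T² ∝ a³, so T₂ = T₁ (a₂/a₁)^(3/2).
a₂/a₁ = 2.805, (a₂/a₁)^(3/2) = 4.699.
T₂ = 100.9 × 4.699 = 474.1 minutes.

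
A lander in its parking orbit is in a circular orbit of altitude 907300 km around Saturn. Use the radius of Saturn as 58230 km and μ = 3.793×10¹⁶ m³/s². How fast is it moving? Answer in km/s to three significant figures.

v ≈ 6.27 km/s

r = 58230 + 907300 = 965530 km = 9.6553×10⁸ m.
For a circular orbit v = √(μ/r) = √(3.793×10¹⁶ / 9.655×10⁸) = √(3.928×10⁷) = 6268 m/s.
That is 6.268 km/s.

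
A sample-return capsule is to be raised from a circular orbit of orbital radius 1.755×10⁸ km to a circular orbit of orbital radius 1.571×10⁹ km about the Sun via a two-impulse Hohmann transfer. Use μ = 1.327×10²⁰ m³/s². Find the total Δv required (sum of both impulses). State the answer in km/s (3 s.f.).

r₁ = 1.755×10⁸ km = 1.755×10¹¹ m.
r₂ = 1.571×10⁹ km = 1.571×10¹² m.
Transfer ellipse a_t = (r₁ + r₂)/2 = 8.732×10¹¹ m.
At r₁: circular v_c1 = √(μ/r₁) = 27500 m/s; transfer-perihelion v_p = √[μ(2/r₁ − 1/a_t)] = 36880 m/s.
Δv₁ = v_p − v_c1 = 9384 m/s.
At r₂: circular v_c2 = √(μ/r₂) = 9191 m/s; transfer-aphelion v_a = √[μ(2/r₂ − 1/a_t)] = 4120 m/s.
Δv₂ = v_c2 − v_a = 5070 m/s.
Total Δv = Δv₁ + Δv₂ = 14450 m/s = 14.45 km/s.

Δv_total ≈ 14.5 km/s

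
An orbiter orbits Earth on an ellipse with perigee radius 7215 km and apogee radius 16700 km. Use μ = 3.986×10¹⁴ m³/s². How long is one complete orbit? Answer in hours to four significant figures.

Semi-major axis a = (r_p + r_a)/2 = (7215.0 + 16700)/2 = 11958 km = 1.196×10⁷ m.
By Kepler's third law T = 2π√(a³/μ) = 2π × 2.071×10³ = 1.301×10⁴ s.
= 3.615 hours.

T ≈ 3.615 hours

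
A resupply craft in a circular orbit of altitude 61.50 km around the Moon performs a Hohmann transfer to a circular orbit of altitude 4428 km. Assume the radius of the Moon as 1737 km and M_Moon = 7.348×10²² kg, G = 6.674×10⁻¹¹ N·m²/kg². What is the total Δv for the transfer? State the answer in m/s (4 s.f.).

Δv_total ≈ 695.9 m/s

μ = GM = 6.674×10⁻¹¹ × 7.348×10²² = 4.904×10¹² m³/s².
r₁ = 1737 + 61.50 = 1798.5 km = 1.7985×10⁶ m.
r₂ = 1737 + 4428 = 6165.0 km = 6.1650×10⁶ m.
Transfer ellipse a_t = (r₁ + r₂)/2 = 3.982×10⁶ m.
At r₁: circular v_c1 = √(μ/r₁) = 1651 m/s; transfer-perilune v_p = √[μ(2/r₁ − 1/a_t)] = 2055 m/s.
Δv₁ = v_p − v_c1 = 403.4 m/s.
At r₂: circular v_c2 = √(μ/r₂) = 891.9 m/s; transfer-apolune v_a = √[μ(2/r₂ − 1/a_t)] = 599.4 m/s.
Δv₂ = v_c2 − v_a = 292.5 m/s.
Total Δv = Δv₁ + Δv₂ = 695.9 m/s.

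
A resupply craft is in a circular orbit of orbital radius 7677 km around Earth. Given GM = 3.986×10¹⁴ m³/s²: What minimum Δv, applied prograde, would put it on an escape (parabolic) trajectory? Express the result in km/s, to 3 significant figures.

r = 7677 km = 7.677×10⁶ m.
Circular speed v_c = √(μ/r) = 7206 m/s.
Escape speed v_esc = √(2μ/r) = √2 × v_c = 10190 m/s.
Δv = v_esc − v_c = 2985 m/s = 2.985 km/s.

Δv ≈ 2.98 km/s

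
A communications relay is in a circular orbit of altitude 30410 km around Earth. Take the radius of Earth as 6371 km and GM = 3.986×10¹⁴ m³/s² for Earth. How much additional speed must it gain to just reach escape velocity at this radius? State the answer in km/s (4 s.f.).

Δv ≈ 1.364 km/s

r = 6371 + 30410 = 36781 km = 3.6781×10⁷ m.
Circular speed v_c = √(μ/r) = 3292 m/s.
Escape speed v_esc = √(2μ/r) = √2 × v_c = 4656 m/s.
Δv = v_esc − v_c = 1364 m/s = 1.364 km/s.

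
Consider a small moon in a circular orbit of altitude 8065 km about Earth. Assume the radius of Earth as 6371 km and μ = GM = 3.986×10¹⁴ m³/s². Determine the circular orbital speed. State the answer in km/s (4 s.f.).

r = 6371 + 8065 = 14436 km = 1.4436×10⁷ m.
For a circular orbit v = √(μ/r) = √(3.986×10¹⁴ / 1.444×10⁷) = √(2.761×10⁷) = 5255 m/s.
That is 5.255 km/s.

v ≈ 5.255 km/s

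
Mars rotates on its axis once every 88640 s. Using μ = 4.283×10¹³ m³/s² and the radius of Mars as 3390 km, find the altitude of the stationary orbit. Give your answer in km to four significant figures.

h_sync ≈ 17040 km

A synchronous orbit has period T, so by Kepler's third law a = (μT²/4π²)^(1/3).
μT²/4π² = 4.283×10¹³ × (8.864×10⁴)² / 39.48 = 8.524×10²¹ m³.
a = 2.043×10⁷ m = 20428 km.
Altitude h = a − R = 20428 − 3390 = 17038 km.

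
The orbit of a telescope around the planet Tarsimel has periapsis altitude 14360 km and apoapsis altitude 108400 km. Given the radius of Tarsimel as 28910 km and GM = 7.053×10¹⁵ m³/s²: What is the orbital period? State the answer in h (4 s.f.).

T ≈ 17.83 h

r_p = 28910 + 14360 = 43270 km = 4.3270×10⁷ m.
r_a = 28910 + 108400 = 137310 km = 1.3731×10⁸ m.
Semi-major axis a = (r_p + r_a)/2 = (43270 + 1.3731×10⁵)/2 = 90290 km = 9.029×10⁷ m.
By Kepler's third law T = 2π√(a³/μ) = 2π × 1.022×10⁴ = 6.419×10⁴ s.
= 17.83 h.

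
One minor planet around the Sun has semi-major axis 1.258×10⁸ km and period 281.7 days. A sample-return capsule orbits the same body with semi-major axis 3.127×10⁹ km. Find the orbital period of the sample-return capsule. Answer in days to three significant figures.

T₂ ≈ 34900 days

Kepler's third law: T² ∝ a³, so T₂ = T₁ (a₂/a₁)^(3/2).
a₂/a₁ = 24.86, (a₂/a₁)^(3/2) = 123.9.
T₂ = 281.7 × 123.9 = 34910 days.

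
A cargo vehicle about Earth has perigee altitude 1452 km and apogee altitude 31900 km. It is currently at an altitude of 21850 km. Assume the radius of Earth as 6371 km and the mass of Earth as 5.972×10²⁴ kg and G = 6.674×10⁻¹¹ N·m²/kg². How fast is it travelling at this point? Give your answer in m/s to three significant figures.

v ≈ 3310 m/s

μ = GM = 6.674×10⁻¹¹ × 5.972×10²⁴ = 3.986×10¹⁴ m³/s².
r_p = 6371 + 1452 = 7823.0 km = 7.8230×10⁶ m.
r_a = 6371 + 31900 = 38271 km = 3.8271×10⁷ m.
r = 6371 + 21850 = 28221 km = 2.822×10⁷ m.
Semi-major axis a = (r_p + r_a)/2 = 23047 km = 2.305×10⁷ m.
Vis-viva: v² = μ(2/r − 1/a) = 3.986×10¹⁴ × (7.087×10⁻⁸ − 4.339×10⁻⁸) = 1.095×10⁷ m²/s².
v = 3309 m/s.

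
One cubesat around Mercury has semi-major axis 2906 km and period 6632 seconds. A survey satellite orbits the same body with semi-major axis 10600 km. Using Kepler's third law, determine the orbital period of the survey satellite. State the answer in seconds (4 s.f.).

Kepler's third law: T² ∝ a³, so T₂ = T₁ (a₂/a₁)^(3/2).
a₂/a₁ = 3.648, (a₂/a₁)^(3/2) = 6.967.
T₂ = 6632 × 6.967 = 46200 seconds.

T₂ ≈ 46200 seconds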